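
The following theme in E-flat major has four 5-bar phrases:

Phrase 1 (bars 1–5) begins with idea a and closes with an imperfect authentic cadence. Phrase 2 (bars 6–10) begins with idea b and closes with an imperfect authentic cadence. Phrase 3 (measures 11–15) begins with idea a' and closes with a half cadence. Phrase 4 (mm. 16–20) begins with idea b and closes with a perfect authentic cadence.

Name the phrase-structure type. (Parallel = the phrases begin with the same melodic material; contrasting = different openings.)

parallel double period

Four phrases in two halves: the first half (mm. 1–10) ends with an imperfect authentic cadence, the second (mm. 11–20) with a perfect authentic cadence — a large antecedent–consequent pair, i.e. a double period.
Phrase 3 begins with the same material as phrase 1, making it parallel.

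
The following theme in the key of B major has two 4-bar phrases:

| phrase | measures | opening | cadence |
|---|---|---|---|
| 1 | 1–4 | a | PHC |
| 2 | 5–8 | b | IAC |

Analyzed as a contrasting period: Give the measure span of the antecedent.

measures 1–4

The antecedent is the phrase ending with the weaker cadence (Phrygian half cadence, phrase 1) and the consequent the one ending more conclusively (imperfect authentic cadence, phrase 2); the antecedent is measures 1–4.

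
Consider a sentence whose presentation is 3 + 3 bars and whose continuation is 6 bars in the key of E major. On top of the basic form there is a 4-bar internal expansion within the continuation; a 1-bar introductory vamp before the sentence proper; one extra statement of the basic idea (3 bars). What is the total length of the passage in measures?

20 measures

Basic sentence: 3 + 3 + 6 = 12 bars.
12 (basic form) + 4 (internal expansion) + 1 (introduction) + 3 (extra statement) = 20.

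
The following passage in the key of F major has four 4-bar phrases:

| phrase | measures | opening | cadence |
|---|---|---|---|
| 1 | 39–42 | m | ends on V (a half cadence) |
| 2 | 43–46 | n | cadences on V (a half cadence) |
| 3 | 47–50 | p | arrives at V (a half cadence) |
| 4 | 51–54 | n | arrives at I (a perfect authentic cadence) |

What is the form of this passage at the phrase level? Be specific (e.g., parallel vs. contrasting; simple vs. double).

contrasting double period

Four phrases in two halves: the first half (mm. 39–46) ends with a half cadence, the second (mm. 47-54) with a perfect authentic cadence — a large antecedent–consequent pair, i.e. a double period.
Phrase 3 begins with different material from phrase 1, making it contrasting.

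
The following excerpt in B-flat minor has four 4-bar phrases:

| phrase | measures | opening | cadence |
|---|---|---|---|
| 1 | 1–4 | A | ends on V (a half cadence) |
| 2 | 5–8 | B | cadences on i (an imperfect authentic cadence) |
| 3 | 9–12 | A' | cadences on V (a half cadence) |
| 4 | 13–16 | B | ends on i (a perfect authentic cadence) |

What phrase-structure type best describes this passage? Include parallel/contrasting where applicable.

parallel double period

Four phrases in two halves: the first half (bars 1–8) ends with an imperfect authentic cadence, the second (mm. 9–16) with a perfect authentic cadence — a large antecedent–consequent pair, i.e. a double period.
Phrase 3 begins with the same material as phrase 1, making it parallel.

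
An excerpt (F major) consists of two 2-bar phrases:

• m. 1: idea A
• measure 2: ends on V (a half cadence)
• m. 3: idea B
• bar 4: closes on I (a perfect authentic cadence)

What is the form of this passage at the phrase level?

contrasting period

Phrase 1 ends with a half cadence (weaker) and phrase 2 with a perfect authentic cadence (stronger): antecedent + consequent = a period.
The two phrases open with different material (A / B), so the period is contrasting.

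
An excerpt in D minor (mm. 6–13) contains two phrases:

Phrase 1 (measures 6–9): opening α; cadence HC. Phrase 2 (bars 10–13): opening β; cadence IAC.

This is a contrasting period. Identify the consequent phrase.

The phrase ending with the weaker cadence (half cadence) is the antecedent; the one ending more conclusively (imperfect authentic cadence) is the consequent. The consequent is phrase 2.

phrase 2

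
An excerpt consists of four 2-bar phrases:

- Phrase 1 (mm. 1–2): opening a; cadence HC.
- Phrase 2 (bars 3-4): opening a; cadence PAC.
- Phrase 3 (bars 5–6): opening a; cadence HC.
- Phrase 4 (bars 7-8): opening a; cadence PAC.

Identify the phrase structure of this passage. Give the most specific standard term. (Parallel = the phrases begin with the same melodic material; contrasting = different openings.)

The cadence pattern HC–PAC–HC–PAC is weak–strong twice, and phrases 3–4 restate phrases 1–2: a period heard twice, not a double period (which would end weakly at phrase 2).

repeated period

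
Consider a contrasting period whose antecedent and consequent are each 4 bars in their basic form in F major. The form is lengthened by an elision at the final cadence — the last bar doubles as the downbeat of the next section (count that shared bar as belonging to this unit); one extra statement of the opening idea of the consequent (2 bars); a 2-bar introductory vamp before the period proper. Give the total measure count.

12 measures

Basic contrasting period: 4 + 4 = 8 bars.
8 (basic form) + 2 (extra statement) + 2 (introduction) = 12.
The elision shares a bar with the next section but does not change this unit's count.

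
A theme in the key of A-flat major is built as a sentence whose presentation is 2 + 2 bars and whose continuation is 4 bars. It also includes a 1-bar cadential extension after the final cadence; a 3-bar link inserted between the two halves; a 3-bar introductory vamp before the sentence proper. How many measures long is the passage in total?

15 measures

Basic sentence: 2 + 2 + 4 = 8 bars.
8 (basic form) + 1 (cadential extension) + 3 (link) + 3 (introduction) = 15.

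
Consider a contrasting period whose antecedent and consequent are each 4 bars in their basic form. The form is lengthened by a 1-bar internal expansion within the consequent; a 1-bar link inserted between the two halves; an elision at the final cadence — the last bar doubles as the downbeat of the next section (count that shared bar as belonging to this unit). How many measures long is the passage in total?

10 measures

Basic contrasting period: 4 + 4 = 8 bars.
8 (basic form) + 1 (internal expansion) + 1 (link) = 10.
The elision shares a bar with the next section but does not change this unit's count.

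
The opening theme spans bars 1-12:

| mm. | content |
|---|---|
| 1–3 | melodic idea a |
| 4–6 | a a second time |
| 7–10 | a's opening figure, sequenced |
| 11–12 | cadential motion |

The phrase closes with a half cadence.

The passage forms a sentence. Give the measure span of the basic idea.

measures 1–3

The presentation of a sentence is the basic idea (mm. 1–3) plus its repetition (mm. 4-6); the basic idea is therefore mm. 1–3.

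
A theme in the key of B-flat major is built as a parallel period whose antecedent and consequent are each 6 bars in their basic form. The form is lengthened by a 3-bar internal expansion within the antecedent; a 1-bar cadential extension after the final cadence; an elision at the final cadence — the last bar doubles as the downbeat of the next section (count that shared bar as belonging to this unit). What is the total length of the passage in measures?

Basic parallel period: 6 + 6 = 12 bars.
12 (basic form) + 3 (internal expansion) + 1 (cadential extension) = 16.
The elision shares a bar with the next section but does not change this unit's count.

16 measures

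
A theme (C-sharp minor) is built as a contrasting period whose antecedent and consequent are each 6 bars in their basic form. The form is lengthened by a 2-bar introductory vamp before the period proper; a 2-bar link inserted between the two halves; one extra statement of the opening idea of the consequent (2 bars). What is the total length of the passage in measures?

18 measures

Basic contrasting period: 6 + 6 = 12 bars.
12 (basic form) + 2 (introduction) + 2 (link) + 2 (extra statement) = 18.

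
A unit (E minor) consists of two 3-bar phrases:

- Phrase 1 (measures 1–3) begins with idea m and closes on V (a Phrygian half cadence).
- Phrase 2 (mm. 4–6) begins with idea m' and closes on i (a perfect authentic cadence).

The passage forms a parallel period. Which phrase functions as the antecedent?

phrase 1

The phrase ending with the weaker cadence (Phrygian half cadence) is the antecedent; the one ending more conclusively (perfect authentic cadence) is the consequent. The antecedent is phrase 1.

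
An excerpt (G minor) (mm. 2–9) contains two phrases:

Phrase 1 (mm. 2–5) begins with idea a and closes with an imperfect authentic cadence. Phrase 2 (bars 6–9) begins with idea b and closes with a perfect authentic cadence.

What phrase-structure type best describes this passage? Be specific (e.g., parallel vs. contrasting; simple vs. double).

Phrase 1 ends with an imperfect authentic cadence (weaker) and phrase 2 with a perfect authentic cadence (stronger): antecedent + consequent = a period.
The two phrases open with different material (a / b), so the period is contrasting.

contrasting period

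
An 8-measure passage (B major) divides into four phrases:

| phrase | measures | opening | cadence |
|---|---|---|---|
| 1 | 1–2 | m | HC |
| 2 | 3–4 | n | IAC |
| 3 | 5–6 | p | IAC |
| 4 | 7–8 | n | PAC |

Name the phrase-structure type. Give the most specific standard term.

contrasting double period

Four phrases in two halves: the first half (measures 1-4) ends with an imperfect authentic cadence, the second (mm. 5–8) with a perfect authentic cadence — a large antecedent–consequent pair, i.e. a double period.
Phrase 3 begins with different material from phrase 1, making it contrasting.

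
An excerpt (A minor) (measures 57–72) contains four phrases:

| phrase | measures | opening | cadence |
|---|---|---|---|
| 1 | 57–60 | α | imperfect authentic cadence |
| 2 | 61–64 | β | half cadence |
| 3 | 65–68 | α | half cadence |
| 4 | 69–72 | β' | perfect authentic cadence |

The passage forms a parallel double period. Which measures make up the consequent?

measures 65–72

In a double period the four phrases pair into a large antecedent (phrases 1–2, ending half cadence) and a large consequent (phrases 3–4, ending perfect authentic cadence). The consequent spans bars 65–72.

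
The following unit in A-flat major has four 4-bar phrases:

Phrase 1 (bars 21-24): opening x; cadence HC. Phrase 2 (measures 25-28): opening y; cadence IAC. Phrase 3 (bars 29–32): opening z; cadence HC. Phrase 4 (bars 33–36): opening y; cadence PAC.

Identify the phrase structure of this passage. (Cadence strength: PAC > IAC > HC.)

Four phrases in two halves: the first half (measures 21–28) ends with an imperfect authentic cadence, the second (mm. 29–36) with a perfect authentic cadence — a large antecedent–consequent pair, i.e. a double period.
Phrase 3 begins with different material from phrase 1, making it contrasting.

contrasting double period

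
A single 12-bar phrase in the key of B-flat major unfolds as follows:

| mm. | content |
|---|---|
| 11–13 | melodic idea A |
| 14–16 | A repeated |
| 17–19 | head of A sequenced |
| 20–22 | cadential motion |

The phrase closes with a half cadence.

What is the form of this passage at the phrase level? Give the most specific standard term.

Basic idea (measures 11–13) + its repetition (mm. 14-16) form the presentation; fragmentation and cadence (mm. 17-22) form the continuation — the 12-bar whole is a sentence.

sentence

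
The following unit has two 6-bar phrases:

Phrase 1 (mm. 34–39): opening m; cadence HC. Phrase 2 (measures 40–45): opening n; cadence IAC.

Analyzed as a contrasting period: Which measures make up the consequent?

measures 40–45

The antecedent is the phrase ending with the weaker cadence (half cadence, phrase 1) and the consequent the one ending more conclusively (imperfect authentic cadence, phrase 2); the consequent is bars 40-45.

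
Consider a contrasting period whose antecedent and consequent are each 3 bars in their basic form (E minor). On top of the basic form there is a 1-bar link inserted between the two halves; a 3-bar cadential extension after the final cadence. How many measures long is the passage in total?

Basic contrasting period: 3 + 3 = 6 bars.
6 (basic form) + 1 (link) + 3 (cadential extension) = 10.

10 measures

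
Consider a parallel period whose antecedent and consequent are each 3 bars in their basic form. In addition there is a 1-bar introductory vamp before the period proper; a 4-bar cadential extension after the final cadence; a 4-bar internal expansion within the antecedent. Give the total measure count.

15 measures

Basic parallel period: 3 + 3 = 6 bars.
6 (basic form) + 1 (introduction) + 4 (cadential extension) + 4 (internal expansion) = 15.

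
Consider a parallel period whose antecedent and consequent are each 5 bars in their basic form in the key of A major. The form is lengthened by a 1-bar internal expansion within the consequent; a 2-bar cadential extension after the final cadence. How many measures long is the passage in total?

Basic parallel period: 5 + 5 = 10 bars.
10 (basic form) + 1 (internal expansion) + 2 (cadential extension) = 13.

13 measures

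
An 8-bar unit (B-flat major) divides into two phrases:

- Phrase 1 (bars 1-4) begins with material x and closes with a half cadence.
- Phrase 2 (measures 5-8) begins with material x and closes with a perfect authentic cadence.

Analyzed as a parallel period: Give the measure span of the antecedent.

measures 1–4

The antecedent is the phrase ending with the weaker cadence (half cadence, phrase 1) and the consequent the one ending more conclusively (perfect authentic cadence, phrase 2); the antecedent is mm. 1–4.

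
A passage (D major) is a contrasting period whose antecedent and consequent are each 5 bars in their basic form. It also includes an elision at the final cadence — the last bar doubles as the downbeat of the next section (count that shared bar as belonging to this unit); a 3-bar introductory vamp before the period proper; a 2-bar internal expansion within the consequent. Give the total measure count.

Basic contrasting period: 5 + 5 = 10 bars.
10 (basic form) + 3 (introduction) + 2 (internal expansion) = 15.
The elision shares a bar with the next section but does not change this unit's count.

15 measures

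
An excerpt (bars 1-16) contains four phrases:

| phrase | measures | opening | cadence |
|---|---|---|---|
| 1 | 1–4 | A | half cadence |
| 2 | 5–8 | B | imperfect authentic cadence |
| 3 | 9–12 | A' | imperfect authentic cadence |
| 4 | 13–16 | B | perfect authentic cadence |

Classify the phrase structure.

Four phrases in two halves: the first half (bars 1–8) ends with an imperfect authentic cadence, the second (mm. 9–16) with a perfect authentic cadence — a large antecedent–consequent pair, i.e. a double period.
Phrase 3 begins with the same material as phrase 1, making it parallel.

parallel double period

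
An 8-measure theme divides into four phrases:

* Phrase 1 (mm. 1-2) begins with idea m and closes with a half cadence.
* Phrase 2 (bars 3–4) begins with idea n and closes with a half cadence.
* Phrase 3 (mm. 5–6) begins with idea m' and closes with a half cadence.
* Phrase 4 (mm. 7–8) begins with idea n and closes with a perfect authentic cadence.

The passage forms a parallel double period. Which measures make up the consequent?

measures 5–8

In a double period the four phrases pair into a large antecedent (phrases 1–2, ending half cadence) and a large consequent (phrases 3–4, ending perfect authentic cadence). The consequent spans mm. 5-8.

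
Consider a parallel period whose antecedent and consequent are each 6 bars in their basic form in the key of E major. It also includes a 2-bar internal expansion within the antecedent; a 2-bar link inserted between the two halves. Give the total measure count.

Basic parallel period: 6 + 6 = 12 bars.
12 (basic form) + 2 (internal expansion) + 2 (link) = 16.

16 measures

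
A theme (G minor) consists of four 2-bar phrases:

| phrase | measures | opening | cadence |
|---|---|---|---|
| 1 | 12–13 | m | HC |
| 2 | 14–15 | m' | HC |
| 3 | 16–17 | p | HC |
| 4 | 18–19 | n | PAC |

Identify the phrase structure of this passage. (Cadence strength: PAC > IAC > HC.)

Four phrases in two halves: the first half (measures 12-15) ends with a half cadence, the second (mm. 16–19) with a perfect authentic cadence — a large antecedent–consequent pair, i.e. a double period.
Phrase 3 begins with different material from phrase 1, making it contrasting.

contrasting double period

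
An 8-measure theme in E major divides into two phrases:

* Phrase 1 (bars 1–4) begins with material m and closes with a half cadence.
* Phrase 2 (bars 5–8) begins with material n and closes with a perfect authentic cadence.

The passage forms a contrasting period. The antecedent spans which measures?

measures 1–4

The antecedent is the phrase ending with the weaker cadence (half cadence, phrase 1) and the consequent the one ending more conclusively (perfect authentic cadence, phrase 2); the antecedent is mm. 1–4.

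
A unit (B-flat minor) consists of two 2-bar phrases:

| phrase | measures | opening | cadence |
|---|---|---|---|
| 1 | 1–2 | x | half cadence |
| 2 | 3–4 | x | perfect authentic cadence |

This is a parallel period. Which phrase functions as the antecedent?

The phrase ending with the weaker cadence (half cadence) is the antecedent; the one ending more conclusively (perfect authentic cadence) is the consequent. The antecedent is phrase 1.

phrase 1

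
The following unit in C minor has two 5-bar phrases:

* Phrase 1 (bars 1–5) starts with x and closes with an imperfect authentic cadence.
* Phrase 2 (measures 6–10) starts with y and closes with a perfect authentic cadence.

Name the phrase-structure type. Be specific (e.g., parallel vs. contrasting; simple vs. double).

Phrase 1 ends with an imperfect authentic cadence (weaker) and phrase 2 with a perfect authentic cadence (stronger): antecedent + consequent = a period.
The two phrases open with different material (x / y), so the period is contrasting.

contrasting period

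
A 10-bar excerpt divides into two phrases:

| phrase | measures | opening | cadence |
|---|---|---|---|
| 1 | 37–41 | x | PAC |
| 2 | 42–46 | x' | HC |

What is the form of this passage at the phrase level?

The second phrase closes with a half cadence, which is not stronger than the first phrase's perfect authentic cadence; without a weak→strong cadential pair there is no antecedent–consequent relationship, so this is a phrase group rather than a period.

phrase group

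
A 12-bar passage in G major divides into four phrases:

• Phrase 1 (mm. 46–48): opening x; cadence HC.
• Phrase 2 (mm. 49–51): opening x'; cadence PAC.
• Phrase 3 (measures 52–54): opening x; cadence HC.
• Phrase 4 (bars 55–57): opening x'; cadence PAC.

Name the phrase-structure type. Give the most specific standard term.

The cadence pattern HC–PAC–HC–PAC is weak–strong twice, and phrases 3–4 restate phrases 1–2: a period heard twice, not a double period (which would end weakly at phrase 2).

repeated period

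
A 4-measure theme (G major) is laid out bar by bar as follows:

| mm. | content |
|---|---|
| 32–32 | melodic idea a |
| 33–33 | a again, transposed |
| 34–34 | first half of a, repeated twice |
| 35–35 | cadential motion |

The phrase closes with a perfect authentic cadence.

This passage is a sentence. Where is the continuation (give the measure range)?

After the presentation (mm. 32–33), the continuation covers the fragmentation through the cadence: measures 34-35.

measures 34–35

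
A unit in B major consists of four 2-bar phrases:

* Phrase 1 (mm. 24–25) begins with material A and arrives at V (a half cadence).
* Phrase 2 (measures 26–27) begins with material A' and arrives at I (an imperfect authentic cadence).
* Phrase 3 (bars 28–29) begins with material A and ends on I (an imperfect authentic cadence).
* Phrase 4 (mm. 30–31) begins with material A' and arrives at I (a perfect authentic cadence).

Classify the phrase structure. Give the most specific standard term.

parallel double period

Four phrases in two halves: the first half (measures 24–27) ends with an imperfect authentic cadence, the second (mm. 28–31) with a perfect authentic cadence — a large antecedent–consequent pair, i.e. a double period.
Phrase 3 begins with the same material as phrase 1, making it parallel.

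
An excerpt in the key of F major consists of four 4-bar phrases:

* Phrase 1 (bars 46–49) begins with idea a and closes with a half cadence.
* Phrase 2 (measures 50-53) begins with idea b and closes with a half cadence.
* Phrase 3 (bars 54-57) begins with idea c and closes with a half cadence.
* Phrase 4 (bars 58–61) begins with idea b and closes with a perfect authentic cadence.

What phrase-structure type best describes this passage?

Four phrases in two halves: the first half (bars 46-53) ends with a half cadence, the second (mm. 54–61) with a perfect authentic cadence — a large antecedent–consequent pair, i.e. a double period.
Phrase 3 begins with different material from phrase 1, making it contrasting.

contrasting double period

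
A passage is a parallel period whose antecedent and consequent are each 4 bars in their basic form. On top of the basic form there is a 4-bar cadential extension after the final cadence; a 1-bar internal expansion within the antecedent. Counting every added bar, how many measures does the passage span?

13 measures

Basic parallel period: 4 + 4 = 8 bars.
8 (basic form) + 4 (cadential extension) + 1 (internal expansion) = 13.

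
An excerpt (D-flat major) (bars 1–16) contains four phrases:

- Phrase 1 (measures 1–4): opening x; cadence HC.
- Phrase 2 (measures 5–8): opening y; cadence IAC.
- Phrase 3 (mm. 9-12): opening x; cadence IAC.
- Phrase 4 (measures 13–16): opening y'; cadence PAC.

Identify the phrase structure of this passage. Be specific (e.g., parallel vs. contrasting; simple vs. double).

parallel double period

Four phrases in two halves: the first half (bars 1-8) ends with an imperfect authentic cadence, the second (bars 9-16) with a perfect authentic cadence — a large antecedent–consequent pair, i.e. a double period.
Phrase 3 begins with the same material as phrase 1, making it parallel.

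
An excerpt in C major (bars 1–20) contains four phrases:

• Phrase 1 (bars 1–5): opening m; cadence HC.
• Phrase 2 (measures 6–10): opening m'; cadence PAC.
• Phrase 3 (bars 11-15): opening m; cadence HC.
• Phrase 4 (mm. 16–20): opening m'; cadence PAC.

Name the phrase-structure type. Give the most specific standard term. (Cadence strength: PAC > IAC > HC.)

The cadence pattern HC–PAC–HC–PAC is weak–strong twice, and phrases 3–4 restate phrases 1–2: a period heard twice, not a double period (which would end weakly at phrase 2).

repeated period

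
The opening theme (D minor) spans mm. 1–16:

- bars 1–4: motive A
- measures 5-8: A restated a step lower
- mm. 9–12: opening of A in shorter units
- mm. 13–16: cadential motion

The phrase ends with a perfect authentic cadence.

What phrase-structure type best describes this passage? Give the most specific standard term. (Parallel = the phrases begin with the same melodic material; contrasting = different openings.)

sentence

Basic idea (measures 1–4) + its repetition (mm. 5-8) form the presentation; fragmentation and cadence (mm. 9–16) form the continuation — the 16-bar whole is a sentence.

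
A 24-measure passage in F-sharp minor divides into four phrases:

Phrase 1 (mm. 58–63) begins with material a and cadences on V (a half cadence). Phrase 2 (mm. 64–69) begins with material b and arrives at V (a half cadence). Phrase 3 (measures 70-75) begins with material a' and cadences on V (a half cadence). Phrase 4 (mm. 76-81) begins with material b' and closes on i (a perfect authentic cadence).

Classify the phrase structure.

parallel double period

Four phrases in two halves: the first half (mm. 58-69) ends with a half cadence, the second (mm. 70–81) with a perfect authentic cadence — a large antecedent–consequent pair, i.e. a double period.
Phrase 3 begins with the same material as phrase 1, making it parallel.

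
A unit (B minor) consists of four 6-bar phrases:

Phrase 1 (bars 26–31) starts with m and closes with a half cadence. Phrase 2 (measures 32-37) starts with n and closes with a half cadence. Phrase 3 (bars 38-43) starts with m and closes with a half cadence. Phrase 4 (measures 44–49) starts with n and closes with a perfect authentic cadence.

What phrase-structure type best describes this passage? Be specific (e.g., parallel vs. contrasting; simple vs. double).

Four phrases in two halves: the first half (bars 26–37) ends with a half cadence, the second (bars 38-49) with a perfect authentic cadence — a large antecedent–consequent pair, i.e. a double period.
Phrase 3 begins with the same material as phrase 1, making it parallel.

parallel double period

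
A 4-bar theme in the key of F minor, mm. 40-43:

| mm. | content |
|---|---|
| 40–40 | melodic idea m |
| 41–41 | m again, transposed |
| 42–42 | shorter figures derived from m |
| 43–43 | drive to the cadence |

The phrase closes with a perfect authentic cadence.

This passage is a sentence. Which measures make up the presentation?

The presentation of a sentence is the basic idea (measure 40) plus its repetition (measure 41); the presentation is therefore mm. 40-41.

measures 40–41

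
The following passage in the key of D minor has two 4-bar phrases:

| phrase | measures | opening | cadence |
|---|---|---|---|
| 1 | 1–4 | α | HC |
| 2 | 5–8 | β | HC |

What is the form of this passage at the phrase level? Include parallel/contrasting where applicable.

phrase group

The second phrase closes with a half cadence, which is not stronger than the first phrase's half cadence; without a weak→strong cadential pair there is no antecedent–consequent relationship, so this is a phrase group rather than a period.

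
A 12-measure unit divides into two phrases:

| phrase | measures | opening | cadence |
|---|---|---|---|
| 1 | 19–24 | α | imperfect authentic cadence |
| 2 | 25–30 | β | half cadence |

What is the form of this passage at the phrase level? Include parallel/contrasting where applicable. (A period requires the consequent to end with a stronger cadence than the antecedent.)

phrase group

The second phrase closes with a half cadence, which is not stronger than the first phrase's imperfect authentic cadence; without a weak→strong cadential pair there is no antecedent–consequent relationship, so this is a phrase group rather than a period.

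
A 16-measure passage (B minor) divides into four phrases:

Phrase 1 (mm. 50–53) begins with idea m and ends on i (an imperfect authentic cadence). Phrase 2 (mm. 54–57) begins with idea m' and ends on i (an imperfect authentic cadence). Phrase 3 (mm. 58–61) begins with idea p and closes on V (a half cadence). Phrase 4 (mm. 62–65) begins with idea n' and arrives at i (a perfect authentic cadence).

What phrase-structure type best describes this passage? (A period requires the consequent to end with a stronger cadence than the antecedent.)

Four phrases in two halves: the first half (measures 50–57) ends with an imperfect authentic cadence, the second (mm. 58–65) with a perfect authentic cadence — a large antecedent–consequent pair, i.e. a double period.
Phrase 3 begins with different material from phrase 1, making it contrasting.

contrasting double period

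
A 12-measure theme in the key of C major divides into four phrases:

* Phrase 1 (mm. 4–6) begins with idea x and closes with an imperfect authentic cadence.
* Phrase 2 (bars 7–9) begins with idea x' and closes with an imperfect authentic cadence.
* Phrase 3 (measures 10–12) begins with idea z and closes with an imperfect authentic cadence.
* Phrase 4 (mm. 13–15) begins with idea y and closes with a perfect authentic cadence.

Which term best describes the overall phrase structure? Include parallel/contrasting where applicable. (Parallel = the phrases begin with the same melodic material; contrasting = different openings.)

contrasting double period

Four phrases in two halves: the first half (bars 4–9) ends with an imperfect authentic cadence, the second (mm. 10–15) with a perfect authentic cadence — a large antecedent–consequent pair, i.e. a double period.
Phrase 3 begins with different material from phrase 1, making it contrasting.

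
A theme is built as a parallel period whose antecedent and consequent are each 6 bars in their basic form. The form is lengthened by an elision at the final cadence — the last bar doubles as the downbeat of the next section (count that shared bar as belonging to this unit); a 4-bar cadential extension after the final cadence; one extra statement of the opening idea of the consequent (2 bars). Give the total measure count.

18 measures

Basic parallel period: 6 + 6 = 12 bars.
12 (basic form) + 4 (cadential extension) + 2 (extra statement) = 18.
The elision shares a bar with the next section but does not change this unit's count.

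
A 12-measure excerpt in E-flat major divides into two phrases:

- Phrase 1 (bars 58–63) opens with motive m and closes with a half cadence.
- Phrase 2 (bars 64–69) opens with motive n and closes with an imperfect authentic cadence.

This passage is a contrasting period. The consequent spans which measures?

The antecedent is the phrase ending with the weaker cadence (half cadence, phrase 1) and the consequent the one ending more conclusively (imperfect authentic cadence, phrase 2); the consequent is mm. 64–69.

measures 64–69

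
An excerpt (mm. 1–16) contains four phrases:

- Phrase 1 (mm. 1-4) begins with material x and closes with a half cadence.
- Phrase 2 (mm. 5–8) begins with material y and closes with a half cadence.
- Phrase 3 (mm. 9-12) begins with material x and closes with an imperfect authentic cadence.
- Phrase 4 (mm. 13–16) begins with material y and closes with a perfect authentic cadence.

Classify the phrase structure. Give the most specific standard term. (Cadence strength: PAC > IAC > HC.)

parallel double period

Four phrases in two halves: the first half (mm. 1–8) ends with a half cadence, the second (mm. 9–16) with a perfect authentic cadence — a large antecedent–consequent pair, i.e. a double period.
Phrase 3 begins with the same material as phrase 1, making it parallel.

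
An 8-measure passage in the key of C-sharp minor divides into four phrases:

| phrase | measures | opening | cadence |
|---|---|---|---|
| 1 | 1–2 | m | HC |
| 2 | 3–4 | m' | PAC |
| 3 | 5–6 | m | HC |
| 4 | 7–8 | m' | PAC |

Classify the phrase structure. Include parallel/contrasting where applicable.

repeated period

The cadence pattern HC–PAC–HC–PAC is weak–strong twice, and phrases 3–4 restate phrases 1–2: a period heard twice, not a double period (which would end weakly at phrase 2).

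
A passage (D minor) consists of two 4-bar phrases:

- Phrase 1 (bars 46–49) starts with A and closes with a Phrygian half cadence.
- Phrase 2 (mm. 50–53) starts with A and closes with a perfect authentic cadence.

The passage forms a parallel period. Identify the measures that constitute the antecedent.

The antecedent is the phrase ending with the weaker cadence (Phrygian half cadence, phrase 1) and the consequent the one ending more conclusively (perfect authentic cadence, phrase 2); the antecedent is mm. 46-49.

measures 46–49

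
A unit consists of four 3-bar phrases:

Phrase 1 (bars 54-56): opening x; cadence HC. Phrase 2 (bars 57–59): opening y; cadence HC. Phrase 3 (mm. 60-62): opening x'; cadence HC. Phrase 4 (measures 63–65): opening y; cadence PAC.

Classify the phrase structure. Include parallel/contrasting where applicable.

parallel double period

Four phrases in two halves: the first half (mm. 54-59) ends with a half cadence, the second (measures 60-65) with a perfect authentic cadence — a large antecedent–consequent pair, i.e. a double period.
Phrase 3 begins with the same material as phrase 1, making it parallel.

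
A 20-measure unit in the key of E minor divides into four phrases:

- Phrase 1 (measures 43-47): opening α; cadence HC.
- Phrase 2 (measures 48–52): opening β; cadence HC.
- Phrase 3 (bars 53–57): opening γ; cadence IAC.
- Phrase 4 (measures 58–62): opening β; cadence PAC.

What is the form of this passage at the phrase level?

Four phrases in two halves: the first half (bars 43–52) ends with a half cadence, the second (mm. 53–62) with a perfect authentic cadence — a large antecedent–consequent pair, i.e. a double period.
Phrase 3 begins with different material from phrase 1, making it contrasting.

contrasting double period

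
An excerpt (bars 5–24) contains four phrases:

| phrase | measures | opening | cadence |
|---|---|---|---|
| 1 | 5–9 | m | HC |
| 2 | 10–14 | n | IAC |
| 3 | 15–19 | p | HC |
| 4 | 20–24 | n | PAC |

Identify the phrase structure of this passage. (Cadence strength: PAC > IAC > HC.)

contrasting double period

Four phrases in two halves: the first half (mm. 5-14) ends with an imperfect authentic cadence, the second (measures 15-24) with a perfect authentic cadence — a large antecedent–consequent pair, i.e. a double period.
Phrase 3 begins with different material from phrase 1, making it contrasting.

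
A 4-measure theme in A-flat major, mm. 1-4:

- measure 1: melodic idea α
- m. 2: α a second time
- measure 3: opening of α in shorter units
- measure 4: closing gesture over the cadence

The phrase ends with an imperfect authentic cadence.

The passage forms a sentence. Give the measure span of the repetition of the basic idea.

measures 2–2

The presentation of a sentence is the basic idea (bar 1) plus its repetition (m. 2); the repetition of the basic idea is therefore m. 2.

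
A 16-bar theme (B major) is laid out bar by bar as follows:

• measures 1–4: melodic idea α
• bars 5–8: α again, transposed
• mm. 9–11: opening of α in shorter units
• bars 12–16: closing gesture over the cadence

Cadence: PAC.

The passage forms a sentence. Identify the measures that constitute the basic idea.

measures 1–4

The presentation of a sentence is the basic idea (mm. 1–4) plus its repetition (mm. 5-8); the basic idea is therefore mm. 1–4.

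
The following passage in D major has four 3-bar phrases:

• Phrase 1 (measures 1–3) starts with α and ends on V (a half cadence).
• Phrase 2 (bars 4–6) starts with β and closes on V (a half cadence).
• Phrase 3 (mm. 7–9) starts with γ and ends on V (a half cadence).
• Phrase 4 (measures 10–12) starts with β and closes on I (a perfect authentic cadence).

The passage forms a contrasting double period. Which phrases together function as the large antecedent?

In a double period the first pair of phrases (ending half cadence) is the large antecedent and the second pair (ending perfect authentic cadence) is the large consequent; the antecedent is phrases 1 and 2.

phrases 1 and 2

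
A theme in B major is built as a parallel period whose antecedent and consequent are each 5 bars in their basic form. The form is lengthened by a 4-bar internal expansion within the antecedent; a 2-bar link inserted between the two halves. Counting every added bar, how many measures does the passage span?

Basic parallel period: 5 + 5 = 10 bars.
10 (basic form) + 4 (internal expansion) + 2 (link) = 16.

16 measures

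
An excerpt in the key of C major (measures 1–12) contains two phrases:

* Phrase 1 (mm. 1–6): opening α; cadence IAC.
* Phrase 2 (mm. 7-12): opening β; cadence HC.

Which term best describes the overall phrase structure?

phrase group

The second phrase closes with a half cadence, which is not stronger than the first phrase's imperfect authentic cadence; without a weak→strong cadential pair there is no antecedent–consequent relationship, so this is a phrase group rather than a period.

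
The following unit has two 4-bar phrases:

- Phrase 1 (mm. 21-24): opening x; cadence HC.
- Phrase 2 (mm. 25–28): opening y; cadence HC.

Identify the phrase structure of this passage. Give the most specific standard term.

The second phrase closes with a half cadence, which is not stronger than the first phrase's half cadence; without a weak→strong cadential pair there is no antecedent–consequent relationship, so this is a phrase group rather than a period.

phrase group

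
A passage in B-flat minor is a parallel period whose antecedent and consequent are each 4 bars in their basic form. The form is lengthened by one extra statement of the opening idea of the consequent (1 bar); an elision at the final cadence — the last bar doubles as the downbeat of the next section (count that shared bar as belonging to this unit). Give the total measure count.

Basic parallel period: 4 + 4 = 8 bars.
8 (basic form) + 1 (extra statement) = 9.
The elision shares a bar with the next section but does not change this unit's count.

9 measures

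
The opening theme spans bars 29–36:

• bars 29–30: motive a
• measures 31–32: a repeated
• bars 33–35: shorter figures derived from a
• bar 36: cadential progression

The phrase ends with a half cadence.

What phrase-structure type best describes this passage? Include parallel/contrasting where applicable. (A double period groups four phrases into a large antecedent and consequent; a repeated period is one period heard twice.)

sentence

Basic idea (mm. 29–30) + its repetition (mm. 31-32) form the presentation; fragmentation and cadence (mm. 33–36) form the continuation — the 8-bar whole is a sentence.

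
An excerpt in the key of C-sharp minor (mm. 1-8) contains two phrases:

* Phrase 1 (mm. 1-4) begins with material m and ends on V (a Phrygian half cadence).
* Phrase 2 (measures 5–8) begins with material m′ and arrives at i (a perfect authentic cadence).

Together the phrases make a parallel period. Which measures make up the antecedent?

The phrase ending with the weaker cadence (Phrygian half cadence) is the antecedent; the one ending more conclusively (perfect authentic cadence) is the consequent. The antecedent is measures 1–4.

measures 1–4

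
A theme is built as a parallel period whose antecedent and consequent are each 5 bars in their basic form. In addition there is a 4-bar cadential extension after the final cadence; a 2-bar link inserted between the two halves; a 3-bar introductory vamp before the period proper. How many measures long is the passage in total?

19 measures

Basic parallel period: 5 + 5 = 10 bars.
10 (basic form) + 4 (cadential extension) + 2 (link) + 3 (introduction) = 19.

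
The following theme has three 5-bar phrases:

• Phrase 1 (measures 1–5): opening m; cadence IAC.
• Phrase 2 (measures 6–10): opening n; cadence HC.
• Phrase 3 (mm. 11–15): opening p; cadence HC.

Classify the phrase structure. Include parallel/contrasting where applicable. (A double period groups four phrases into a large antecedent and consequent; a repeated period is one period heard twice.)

The final phrase closes with a half cadence, which is not stronger than the preceding half cadence; the 3 phrases lack an overall antecedent–consequent design and so form a phrase group.

phrase group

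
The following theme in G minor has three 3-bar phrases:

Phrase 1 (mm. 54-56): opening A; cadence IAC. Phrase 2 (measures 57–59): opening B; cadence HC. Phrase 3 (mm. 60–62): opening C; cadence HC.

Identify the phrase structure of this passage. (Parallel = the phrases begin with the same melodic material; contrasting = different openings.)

phrase group

The final phrase closes with a half cadence, which is not stronger than the preceding half cadence; the 3 phrases lack an overall antecedent–consequent design and so form a phrase group.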